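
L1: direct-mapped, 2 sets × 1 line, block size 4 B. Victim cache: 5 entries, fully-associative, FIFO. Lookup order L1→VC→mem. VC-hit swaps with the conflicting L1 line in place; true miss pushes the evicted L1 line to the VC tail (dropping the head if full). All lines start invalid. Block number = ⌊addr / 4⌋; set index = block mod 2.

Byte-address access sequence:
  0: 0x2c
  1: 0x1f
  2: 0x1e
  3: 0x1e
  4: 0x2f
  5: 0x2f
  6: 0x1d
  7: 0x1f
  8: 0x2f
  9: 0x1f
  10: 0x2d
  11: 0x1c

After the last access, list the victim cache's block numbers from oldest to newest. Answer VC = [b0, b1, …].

VC = [11]

0: 0x2c (blk 11, set 1) → MISS  vc=[]
1: 0x1f (blk 7, set 1) → MISS  vc=[11]
2: 0x1e (blk 7, set 1) → L1-HIT  vc=[11]
3: 0x1e (blk 7, set 1) → L1-HIT  vc=[11]
4: 0x2f (blk 11, set 1) → VC-HIT  vc=[7]
5: 0x2f (blk 11, set 1) → L1-HIT  vc=[7]
6: 0x1d (blk 7, set 1) → VC-HIT  vc=[11]
7: 0x1f (blk 7, set 1) → L1-HIT  vc=[11]
8: 0x2f (blk 11, set 1) → VC-HIT  vc=[7]
9: 0x1f (blk 7, set 1) → VC-HIT  vc=[11]
10: 0x2d (blk 11, set 1) → VC-HIT  vc=[7]
11: 0x1c (blk 7, set 1) → VC-HIT  vc=[11]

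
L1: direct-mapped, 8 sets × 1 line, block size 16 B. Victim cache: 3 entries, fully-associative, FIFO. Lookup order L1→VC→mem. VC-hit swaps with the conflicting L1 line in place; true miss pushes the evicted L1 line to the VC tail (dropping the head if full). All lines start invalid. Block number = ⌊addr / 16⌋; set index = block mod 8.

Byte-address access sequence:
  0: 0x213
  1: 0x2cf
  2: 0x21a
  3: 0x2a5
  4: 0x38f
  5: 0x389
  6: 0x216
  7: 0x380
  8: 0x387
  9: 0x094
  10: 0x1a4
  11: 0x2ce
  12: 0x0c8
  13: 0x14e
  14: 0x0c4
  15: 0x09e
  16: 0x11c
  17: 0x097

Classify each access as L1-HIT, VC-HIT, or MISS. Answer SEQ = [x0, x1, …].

SEQ = [MISS, MISS, L1-HIT, MISS, MISS, L1-HIT, L1-HIT, L1-HIT, L1-HIT, MISS, MISS, L1-HIT, MISS, MISS, VC-HIT, L1-HIT, MISS, VC-HIT]

#0 0x213→b33/s1 MISS; vc=[]
#1 0x2cf→b44/s4 MISS; vc=[]
#2 0x21a→b33/s1 L1-HIT; vc=[]
#3 0x2a5→b42/s2 MISS; vc=[]
#4 0x38f→b56/s0 MISS; vc=[]
#5 0x389→b56/s0 L1-HIT; vc=[]
#6 0x216→b33/s1 L1-HIT; vc=[]
#7 0x380→b56/s0 L1-HIT; vc=[]
#8 0x387→b56/s0 L1-HIT; vc=[]
#9 0x94→b9/s1 MISS; vc=[33]
#10 0x1a4→b26/s2 MISS; vc=[33,42]
#11 0x2ce→b44/s4 L1-HIT; vc=[33,42]
#12 0xc8→b12/s4 MISS; vc=[33,42,44]
#13 0x14e→b20/s4 MISS; vc=[42,44,12]
#14 0xc4→b12/s4 VC-HIT; vc=[42,44,20]
#15 0x9e→b9/s1 L1-HIT; vc=[42,44,20]
#16 0x11c→b17/s1 MISS; vc=[44,20,9]
#17 0x97→b9/s1 VC-HIT; vc=[44,20,17]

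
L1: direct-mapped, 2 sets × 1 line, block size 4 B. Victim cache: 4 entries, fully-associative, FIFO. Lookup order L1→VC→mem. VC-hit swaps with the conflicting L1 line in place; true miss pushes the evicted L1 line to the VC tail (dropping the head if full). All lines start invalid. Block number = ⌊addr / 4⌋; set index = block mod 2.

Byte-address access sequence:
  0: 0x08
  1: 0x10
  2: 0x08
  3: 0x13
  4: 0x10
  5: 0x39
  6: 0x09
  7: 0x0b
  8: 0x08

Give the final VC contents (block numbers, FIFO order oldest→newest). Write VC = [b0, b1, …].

VC = [14, 4]

#0 0x8→b2/s0 MISS; vc=[]
#1 0x10→b4/s0 MISS; vc=[2]
#2 0x8→b2/s0 VC-HIT; vc=[4]
#3 0x13→b4/s0 VC-HIT; vc=[2]
#4 0x10→b4/s0 L1-HIT; vc=[2]
#5 0x39→b14/s0 MISS; vc=[2,4]
#6 0x9→b2/s0 VC-HIT; vc=[14,4]
#7 0xb→b2/s0 L1-HIT; vc=[14,4]
#8 0x8→b2/s0 L1-HIT; vc=[14,4]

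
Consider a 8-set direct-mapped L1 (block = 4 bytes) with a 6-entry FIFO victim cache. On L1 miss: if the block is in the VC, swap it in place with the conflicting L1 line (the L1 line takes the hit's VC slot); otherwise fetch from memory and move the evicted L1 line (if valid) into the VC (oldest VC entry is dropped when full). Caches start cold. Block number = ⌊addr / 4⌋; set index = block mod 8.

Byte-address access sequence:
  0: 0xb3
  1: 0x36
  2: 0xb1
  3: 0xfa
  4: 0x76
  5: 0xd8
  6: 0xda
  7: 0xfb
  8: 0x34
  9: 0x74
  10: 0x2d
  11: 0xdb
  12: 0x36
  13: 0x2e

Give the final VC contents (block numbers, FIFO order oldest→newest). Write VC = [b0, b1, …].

VC = [29, 62]

#0 0xb3→b44/s4 MISS; vc=[]
#1 0x36→b13/s5 MISS; vc=[]
#2 0xb1→b44/s4 L1-HIT; vc=[]
#3 0xfa→b62/s6 MISS; vc=[]
#4 0x76→b29/s5 MISS; vc=[13]
#5 0xd8→b54/s6 MISS; vc=[13,62]
#6 0xda→b54/s6 L1-HIT; vc=[13,62]
#7 0xfb→b62/s6 VC-HIT; vc=[13,54]
#8 0x34→b13/s5 VC-HIT; vc=[29,54]
#9 0x74→b29/s5 VC-HIT; vc=[13,54]
#10 0x2d→b11/s3 MISS; vc=[13,54]
#11 0xdb→b54/s6 VC-HIT; vc=[13,62]
#12 0x36→b13/s5 VC-HIT; vc=[29,62]
#13 0x2e→b11/s3 L1-HIT; vc=[29,62]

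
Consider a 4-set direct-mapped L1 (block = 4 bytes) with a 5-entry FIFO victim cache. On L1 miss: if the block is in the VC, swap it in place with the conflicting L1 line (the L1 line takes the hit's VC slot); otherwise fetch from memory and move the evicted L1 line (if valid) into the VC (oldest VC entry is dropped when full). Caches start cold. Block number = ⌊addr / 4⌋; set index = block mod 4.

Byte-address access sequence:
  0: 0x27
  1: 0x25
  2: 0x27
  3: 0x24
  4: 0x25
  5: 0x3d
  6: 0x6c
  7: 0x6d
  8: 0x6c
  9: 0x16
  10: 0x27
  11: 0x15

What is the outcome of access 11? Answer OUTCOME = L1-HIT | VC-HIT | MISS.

#0 0x27→b9/s1 MISS; vc=[]
#1 0x25→b9/s1 L1-HIT; vc=[]
#2 0x27→b9/s1 L1-HIT; vc=[]
#3 0x24→b9/s1 L1-HIT; vc=[]
#4 0x25→b9/s1 L1-HIT; vc=[]
#5 0x3d→b15/s3 MISS; vc=[]
#6 0x6c→b27/s3 MISS; vc=[15]
#7 0x6d→b27/s3 L1-HIT; vc=[15]
#8 0x6c→b27/s3 L1-HIT; vc=[15]
#9 0x16→b5/s1 MISS; vc=[15,9]
#10 0x27→b9/s1 VC-HIT; vc=[15,5]
#11 0x15→b5/s1 VC-HIT; vc=[15,9]

OUTCOME = VC-HIT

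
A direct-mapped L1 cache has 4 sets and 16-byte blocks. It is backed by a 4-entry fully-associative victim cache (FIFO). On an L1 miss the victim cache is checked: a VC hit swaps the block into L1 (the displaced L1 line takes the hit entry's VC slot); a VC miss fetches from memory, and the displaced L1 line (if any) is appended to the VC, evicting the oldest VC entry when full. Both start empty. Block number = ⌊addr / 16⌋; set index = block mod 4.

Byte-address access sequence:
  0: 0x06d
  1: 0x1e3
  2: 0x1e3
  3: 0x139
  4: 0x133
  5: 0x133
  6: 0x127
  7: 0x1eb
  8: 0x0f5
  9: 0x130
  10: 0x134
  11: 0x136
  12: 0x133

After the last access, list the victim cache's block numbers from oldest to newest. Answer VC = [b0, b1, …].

#0 0x6d→b6/s2 MISS; vc=[]
#1 0x1e3→b30/s2 MISS; vc=[6]
#2 0x1e3→b30/s2 L1-HIT; vc=[6]
#3 0x139→b19/s3 MISS; vc=[6]
#4 0x133→b19/s3 L1-HIT; vc=[6]
#5 0x133→b19/s3 L1-HIT; vc=[6]
#6 0x127→b18/s2 MISS; vc=[6,30]
#7 0x1eb→b30/s2 VC-HIT; vc=[6,18]
#8 0xf5→b15/s3 MISS; vc=[6,18,19]
#9 0x130→b19/s3 VC-HIT; vc=[6,18,15]
#10 0x134→b19/s3 L1-HIT; vc=[6,18,15]
#11 0x136→b19/s3 L1-HIT; vc=[6,18,15]
#12 0x133→b19/s3 L1-HIT; vc=[6,18,15]

VC = [6, 18, 15]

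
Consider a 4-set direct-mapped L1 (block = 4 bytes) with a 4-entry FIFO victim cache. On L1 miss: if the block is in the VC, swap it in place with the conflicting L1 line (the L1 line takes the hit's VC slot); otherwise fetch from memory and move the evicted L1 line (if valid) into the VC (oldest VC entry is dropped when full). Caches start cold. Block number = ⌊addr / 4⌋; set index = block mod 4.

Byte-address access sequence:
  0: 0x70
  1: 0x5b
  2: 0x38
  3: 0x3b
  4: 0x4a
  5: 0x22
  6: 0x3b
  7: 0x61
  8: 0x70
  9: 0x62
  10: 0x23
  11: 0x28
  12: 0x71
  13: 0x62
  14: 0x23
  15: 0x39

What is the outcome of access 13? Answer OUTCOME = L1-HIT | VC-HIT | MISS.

#0 0x70→b28/s0 MISS; vc=[]
#1 0x5b→b22/s2 MISS; vc=[]
#2 0x38→b14/s2 MISS; vc=[22]
#3 0x3b→b14/s2 L1-HIT; vc=[22]
#4 0x4a→b18/s2 MISS; vc=[22,14]
#5 0x22→b8/s0 MISS; vc=[22,14,28]
#6 0x3b→b14/s2 VC-HIT; vc=[22,18,28]
#7 0x61→b24/s0 MISS; vc=[22,18,28,8]
#8 0x70→b28/s0 VC-HIT; vc=[22,18,24,8]
#9 0x62→b24/s0 VC-HIT; vc=[22,18,28,8]
#10 0x23→b8/s0 VC-HIT; vc=[22,18,28,24]
#11 0x28→b10/s2 MISS; vc=[18,28,24,14]
#12 0x71→b28/s0 VC-HIT; vc=[18,8,24,14]
#13 0x62→b24/s0 VC-HIT; vc=[18,8,28,14]
#14 0x23→b8/s0 VC-HIT; vc=[18,24,28,14]
#15 0x39→b14/s2 VC-HIT; vc=[18,24,28,10]

OUTCOME = VC-HIT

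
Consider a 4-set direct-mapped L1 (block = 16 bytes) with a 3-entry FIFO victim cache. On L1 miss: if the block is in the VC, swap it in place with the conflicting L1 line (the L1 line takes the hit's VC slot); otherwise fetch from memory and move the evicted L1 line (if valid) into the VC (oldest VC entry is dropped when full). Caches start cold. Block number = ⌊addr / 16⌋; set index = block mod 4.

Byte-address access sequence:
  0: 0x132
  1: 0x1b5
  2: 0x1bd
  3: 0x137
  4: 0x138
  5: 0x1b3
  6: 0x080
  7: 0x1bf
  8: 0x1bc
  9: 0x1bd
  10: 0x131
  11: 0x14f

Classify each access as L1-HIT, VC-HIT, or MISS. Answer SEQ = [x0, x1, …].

#0 0x132→b19/s3 MISS; vc=[]
#1 0x1b5→b27/s3 MISS; vc=[19]
#2 0x1bd→b27/s3 L1-HIT; vc=[19]
#3 0x137→b19/s3 VC-HIT; vc=[27]
#4 0x138→b19/s3 L1-HIT; vc=[27]
#5 0x1b3→b27/s3 VC-HIT; vc=[19]
#6 0x80→b8/s0 MISS; vc=[19]
#7 0x1bf→b27/s3 L1-HIT; vc=[19]
#8 0x1bc→b27/s3 L1-HIT; vc=[19]
#9 0x1bd→b27/s3 L1-HIT; vc=[19]
#10 0x131→b19/s3 VC-HIT; vc=[27]
#11 0x14f→b20/s0 MISS; vc=[27,8]

SEQ = [MISS, MISS, L1-HIT, VC-HIT, L1-HIT, VC-HIT, MISS, L1-HIT, L1-HIT, L1-HIT, VC-HIT, MISS]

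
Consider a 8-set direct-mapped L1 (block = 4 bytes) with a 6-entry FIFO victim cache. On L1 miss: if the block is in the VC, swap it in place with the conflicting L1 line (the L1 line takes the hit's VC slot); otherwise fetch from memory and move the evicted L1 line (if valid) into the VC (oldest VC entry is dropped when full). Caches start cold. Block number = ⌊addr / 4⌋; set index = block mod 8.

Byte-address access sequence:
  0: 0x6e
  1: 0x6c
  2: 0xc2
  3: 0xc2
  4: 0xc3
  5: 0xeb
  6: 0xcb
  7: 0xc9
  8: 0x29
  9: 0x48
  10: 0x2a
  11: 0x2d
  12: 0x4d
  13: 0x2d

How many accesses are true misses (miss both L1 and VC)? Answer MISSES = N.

MISSES = 8

  [0] addr=0x6e blk=27 s=3: MISS | VC []
  [1] addr=0x6c blk=27 s=3: L1-HIT | VC []
  [2] addr=0xc2 blk=48 s=0: MISS | VC []
  [3] addr=0xc2 blk=48 s=0: L1-HIT | VC []
  [4] addr=0xc3 blk=48 s=0: L1-HIT | VC []
  [5] addr=0xeb blk=58 s=2: MISS | VC []
  [6] addr=0xcb blk=50 s=2: MISS | VC [58]
  [7] addr=0xc9 blk=50 s=2: L1-HIT | VC [58]
  [8] addr=0x29 blk=10 s=2: MISS | VC [58, 50]
  [9] addr=0x48 blk=18 s=2: MISS | VC [58, 50, 10]
  [10] addr=0x2a blk=10 s=2: VC-HIT | VC [58, 50, 18]
  [11] addr=0x2d blk=11 s=3: MISS | VC [58, 50, 18, 27]
  [12] addr=0x4d blk=19 s=3: MISS | VC [58, 50, 18, 27, 11]
  [13] addr=0x2d blk=11 s=3: VC-HIT | VC [58, 50, 18, 27, 19]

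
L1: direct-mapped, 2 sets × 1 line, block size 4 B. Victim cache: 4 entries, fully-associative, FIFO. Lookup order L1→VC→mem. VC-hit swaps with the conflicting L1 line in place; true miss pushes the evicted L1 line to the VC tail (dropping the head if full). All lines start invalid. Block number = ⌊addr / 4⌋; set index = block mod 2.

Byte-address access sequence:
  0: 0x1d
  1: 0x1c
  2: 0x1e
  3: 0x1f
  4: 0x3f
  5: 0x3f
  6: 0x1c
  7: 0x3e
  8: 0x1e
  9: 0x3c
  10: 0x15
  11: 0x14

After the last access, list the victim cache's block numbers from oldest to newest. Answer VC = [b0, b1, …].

VC = [7, 15]

0: 0x1d (blk 7, set 1) → MISS  vc=[]
1: 0x1c (blk 7, set 1) → L1-HIT  vc=[]
2: 0x1e (blk 7, set 1) → L1-HIT  vc=[]
3: 0x1f (blk 7, set 1) → L1-HIT  vc=[]
4: 0x3f (blk 15, set 1) → MISS  vc=[7]
5: 0x3f (blk 15, set 1) → L1-HIT  vc=[7]
6: 0x1c (blk 7, set 1) → VC-HIT  vc=[15]
7: 0x3e (blk 15, set 1) → VC-HIT  vc=[7]
8: 0x1e (blk 7, set 1) → VC-HIT  vc=[15]
9: 0x3c (blk 15, set 1) → VC-HIT  vc=[7]
10: 0x15 (blk 5, set 1) → MISS  vc=[7, 15]
11: 0x14 (blk 5, set 1) → L1-HIT  vc=[7, 15]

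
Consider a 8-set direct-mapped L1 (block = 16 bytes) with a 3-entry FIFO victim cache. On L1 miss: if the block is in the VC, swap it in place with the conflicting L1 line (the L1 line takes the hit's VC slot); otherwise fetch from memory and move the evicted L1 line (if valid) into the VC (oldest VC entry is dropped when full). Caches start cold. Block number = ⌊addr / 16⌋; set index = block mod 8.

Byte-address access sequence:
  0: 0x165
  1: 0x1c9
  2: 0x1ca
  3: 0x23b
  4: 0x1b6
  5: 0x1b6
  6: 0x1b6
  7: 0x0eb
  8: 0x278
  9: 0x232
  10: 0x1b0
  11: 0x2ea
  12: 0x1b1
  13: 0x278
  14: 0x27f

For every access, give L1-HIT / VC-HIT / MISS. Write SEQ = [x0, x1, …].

SEQ = [MISS, MISS, L1-HIT, MISS, MISS, L1-HIT, L1-HIT, MISS, MISS, VC-HIT, VC-HIT, MISS, L1-HIT, L1-HIT, L1-HIT]

0: 0x165 (blk 22, set 6) → MISS  vc=[]
1: 0x1c9 (blk 28, set 4) → MISS  vc=[]
2: 0x1ca (blk 28, set 4) → L1-HIT  vc=[]
3: 0x23b (blk 35, set 3) → MISS  vc=[]
4: 0x1b6 (blk 27, set 3) → MISS  vc=[35]
5: 0x1b6 (blk 27, set 3) → L1-HIT  vc=[35]
6: 0x1b6 (blk 27, set 3) → L1-HIT  vc=[35]
7: 0xeb (blk 14, set 6) → MISS  vc=[35, 22]
8: 0x278 (blk 39, set 7) → MISS  vc=[35, 22]
9: 0x232 (blk 35, set 3) → VC-HIT  vc=[27, 22]
10: 0x1b0 (blk 27, set 3) → VC-HIT  vc=[35, 22]
11: 0x2ea (blk 46, set 6) → MISS  vc=[35, 22, 14]
12: 0x1b1 (blk 27, set 3) → L1-HIT  vc=[35, 22, 14]
13: 0x278 (blk 39, set 7) → L1-HIT  vc=[35, 22, 14]
14: 0x27f (blk 39, set 7) → L1-HIT  vc=[35, 22, 14]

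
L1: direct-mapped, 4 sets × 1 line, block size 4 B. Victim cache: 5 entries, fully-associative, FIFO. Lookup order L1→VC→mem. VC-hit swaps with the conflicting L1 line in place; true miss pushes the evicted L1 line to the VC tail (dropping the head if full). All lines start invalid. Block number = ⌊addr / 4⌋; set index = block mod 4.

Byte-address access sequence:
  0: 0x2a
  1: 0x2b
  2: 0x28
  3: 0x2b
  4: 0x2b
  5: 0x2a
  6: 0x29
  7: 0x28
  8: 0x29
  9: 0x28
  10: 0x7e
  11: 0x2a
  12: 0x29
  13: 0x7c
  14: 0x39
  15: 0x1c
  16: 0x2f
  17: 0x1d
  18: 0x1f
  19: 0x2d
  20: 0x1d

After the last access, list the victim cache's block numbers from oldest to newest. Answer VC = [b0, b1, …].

#0 0x2a→b10/s2 MISS; vc=[]
#1 0x2b→b10/s2 L1-HIT; vc=[]
#2 0x28→b10/s2 L1-HIT; vc=[]
#3 0x2b→b10/s2 L1-HIT; vc=[]
#4 0x2b→b10/s2 L1-HIT; vc=[]
#5 0x2a→b10/s2 L1-HIT; vc=[]
#6 0x29→b10/s2 L1-HIT; vc=[]
#7 0x28→b10/s2 L1-HIT; vc=[]
#8 0x29→b10/s2 L1-HIT; vc=[]
#9 0x28→b10/s2 L1-HIT; vc=[]
#10 0x7e→b31/s3 MISS; vc=[]
#11 0x2a→b10/s2 L1-HIT; vc=[]
#12 0x29→b10/s2 L1-HIT; vc=[]
#13 0x7c→b31/s3 L1-HIT; vc=[]
#14 0x39→b14/s2 MISS; vc=[10]
#15 0x1c→b7/s3 MISS; vc=[10,31]
#16 0x2f→b11/s3 MISS; vc=[10,31,7]
#17 0x1d→b7/s3 VC-HIT; vc=[10,31,11]
#18 0x1f→b7/s3 L1-HIT; vc=[10,31,11]
#19 0x2d→b11/s3 VC-HIT; vc=[10,31,7]
#20 0x1d→b7/s3 VC-HIT; vc=[10,31,11]

VC = [10, 31, 11]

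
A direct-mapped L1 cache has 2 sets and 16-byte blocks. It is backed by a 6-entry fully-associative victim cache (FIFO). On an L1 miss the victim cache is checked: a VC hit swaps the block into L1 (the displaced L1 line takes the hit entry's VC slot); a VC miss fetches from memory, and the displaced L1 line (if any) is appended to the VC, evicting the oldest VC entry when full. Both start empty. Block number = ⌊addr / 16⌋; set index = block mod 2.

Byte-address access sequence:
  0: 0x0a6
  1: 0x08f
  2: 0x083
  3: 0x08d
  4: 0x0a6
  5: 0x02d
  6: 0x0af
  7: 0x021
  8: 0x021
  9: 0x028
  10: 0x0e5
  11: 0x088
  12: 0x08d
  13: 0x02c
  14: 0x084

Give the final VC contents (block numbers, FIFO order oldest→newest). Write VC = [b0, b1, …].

#0 0xa6→b10/s0 MISS; vc=[]
#1 0x8f→b8/s0 MISS; vc=[10]
#2 0x83→b8/s0 L1-HIT; vc=[10]
#3 0x8d→b8/s0 L1-HIT; vc=[10]
#4 0xa6→b10/s0 VC-HIT; vc=[8]
#5 0x2d→b2/s0 MISS; vc=[8,10]
#6 0xaf→b10/s0 VC-HIT; vc=[8,2]
#7 0x21→b2/s0 VC-HIT; vc=[8,10]
#8 0x21→b2/s0 L1-HIT; vc=[8,10]
#9 0x28→b2/s0 L1-HIT; vc=[8,10]
#10 0xe5→b14/s0 MISS; vc=[8,10,2]
#11 0x88→b8/s0 VC-HIT; vc=[14,10,2]
#12 0x8d→b8/s0 L1-HIT; vc=[14,10,2]
#13 0x2c→b2/s0 VC-HIT; vc=[14,10,8]
#14 0x84→b8/s0 VC-HIT; vc=[14,10,2]

VC = [14, 10, 2]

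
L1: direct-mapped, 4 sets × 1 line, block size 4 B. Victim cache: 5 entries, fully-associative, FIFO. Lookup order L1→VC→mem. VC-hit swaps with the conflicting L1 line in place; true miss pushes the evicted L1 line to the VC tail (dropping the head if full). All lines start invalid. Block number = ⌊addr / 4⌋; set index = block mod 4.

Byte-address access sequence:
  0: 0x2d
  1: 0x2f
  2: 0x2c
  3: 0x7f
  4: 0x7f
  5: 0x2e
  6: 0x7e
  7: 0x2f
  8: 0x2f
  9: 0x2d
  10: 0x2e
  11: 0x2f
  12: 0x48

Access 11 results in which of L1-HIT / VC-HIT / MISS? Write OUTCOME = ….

OUTCOME = L1-HIT

#0 0x2d→b11/s3 MISS; vc=[]
#1 0x2f→b11/s3 L1-HIT; vc=[]
#2 0x2c→b11/s3 L1-HIT; vc=[]
#3 0x7f→b31/s3 MISS; vc=[11]
#4 0x7f→b31/s3 L1-HIT; vc=[11]
#5 0x2e→b11/s3 VC-HIT; vc=[31]
#6 0x7e→b31/s3 VC-HIT; vc=[11]
#7 0x2f→b11/s3 VC-HIT; vc=[31]
#8 0x2f→b11/s3 L1-HIT; vc=[31]
#9 0x2d→b11/s3 L1-HIT; vc=[31]
#10 0x2e→b11/s3 L1-HIT; vc=[31]
#11 0x2f→b11/s3 L1-HIT; vc=[31]
#12 0x48→b18/s2 MISS; vc=[31]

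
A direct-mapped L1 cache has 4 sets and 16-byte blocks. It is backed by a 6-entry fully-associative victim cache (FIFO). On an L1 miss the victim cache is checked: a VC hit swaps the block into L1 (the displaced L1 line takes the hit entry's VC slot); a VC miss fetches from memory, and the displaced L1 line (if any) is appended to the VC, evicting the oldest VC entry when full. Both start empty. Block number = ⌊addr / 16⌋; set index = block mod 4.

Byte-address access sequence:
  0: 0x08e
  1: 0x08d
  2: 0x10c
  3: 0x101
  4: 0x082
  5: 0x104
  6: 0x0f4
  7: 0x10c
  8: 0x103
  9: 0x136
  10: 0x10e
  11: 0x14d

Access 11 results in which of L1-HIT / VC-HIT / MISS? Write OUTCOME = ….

  [0] addr=0x8e blk=8 s=0: MISS | VC []
  [1] addr=0x8d blk=8 s=0: L1-HIT | VC []
  [2] addr=0x10c blk=16 s=0: MISS | VC [8]
  [3] addr=0x101 blk=16 s=0: L1-HIT | VC [8]
  [4] addr=0x82 blk=8 s=0: VC-HIT | VC [16]
  [5] addr=0x104 blk=16 s=0: VC-HIT | VC [8]
  [6] addr=0xf4 blk=15 s=3: MISS | VC [8]
  [7] addr=0x10c blk=16 s=0: L1-HIT | VC [8]
  [8] addr=0x103 blk=16 s=0: L1-HIT | VC [8]
  [9] addr=0x136 blk=19 s=3: MISS | VC [8, 15]
  [10] addr=0x10e blk=16 s=0: L1-HIT | VC [8, 15]
  [11] addr=0x14d blk=20 s=0: MISS | VC [8, 15, 16]

OUTCOME = MISS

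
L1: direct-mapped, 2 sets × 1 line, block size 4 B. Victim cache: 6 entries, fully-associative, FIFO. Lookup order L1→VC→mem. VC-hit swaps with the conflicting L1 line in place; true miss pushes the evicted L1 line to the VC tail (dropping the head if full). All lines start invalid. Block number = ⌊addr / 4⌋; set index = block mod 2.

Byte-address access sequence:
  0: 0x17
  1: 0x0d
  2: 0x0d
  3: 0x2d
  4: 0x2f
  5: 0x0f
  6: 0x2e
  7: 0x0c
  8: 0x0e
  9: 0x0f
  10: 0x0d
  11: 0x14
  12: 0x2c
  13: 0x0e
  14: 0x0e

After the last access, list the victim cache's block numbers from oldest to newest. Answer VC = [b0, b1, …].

#0 0x17→b5/s1 MISS; vc=[]
#1 0xd→b3/s1 MISS; vc=[5]
#2 0xd→b3/s1 L1-HIT; vc=[5]
#3 0x2d→b11/s1 MISS; vc=[5,3]
#4 0x2f→b11/s1 L1-HIT; vc=[5,3]
#5 0xf→b3/s1 VC-HIT; vc=[5,11]
#6 0x2e→b11/s1 VC-HIT; vc=[5,3]
#7 0xc→b3/s1 VC-HIT; vc=[5,11]
#8 0xe→b3/s1 L1-HIT; vc=[5,11]
#9 0xf→b3/s1 L1-HIT; vc=[5,11]
#10 0xd→b3/s1 L1-HIT; vc=[5,11]
#11 0x14→b5/s1 VC-HIT; vc=[3,11]
#12 0x2c→b11/s1 VC-HIT; vc=[3,5]
#13 0xe→b3/s1 VC-HIT; vc=[11,5]
#14 0xe→b3/s1 L1-HIT; vc=[11,5]

VC = [11, 5]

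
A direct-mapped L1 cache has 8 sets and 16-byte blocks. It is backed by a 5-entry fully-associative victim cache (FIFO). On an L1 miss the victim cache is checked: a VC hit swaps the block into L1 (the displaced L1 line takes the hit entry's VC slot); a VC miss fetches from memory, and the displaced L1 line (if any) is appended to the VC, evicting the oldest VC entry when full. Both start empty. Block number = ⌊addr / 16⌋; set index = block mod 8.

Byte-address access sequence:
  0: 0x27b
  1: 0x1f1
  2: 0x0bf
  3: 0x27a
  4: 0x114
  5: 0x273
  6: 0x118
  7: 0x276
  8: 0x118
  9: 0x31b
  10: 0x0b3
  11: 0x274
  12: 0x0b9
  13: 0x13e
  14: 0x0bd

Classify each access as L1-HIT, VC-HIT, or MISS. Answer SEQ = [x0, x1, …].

SEQ = [MISS, MISS, MISS, VC-HIT, MISS, L1-HIT, L1-HIT, L1-HIT, L1-HIT, MISS, L1-HIT, L1-HIT, L1-HIT, MISS, VC-HIT]

  [0] addr=0x27b blk=39 s=7: MISS | VC []
  [1] addr=0x1f1 blk=31 s=7: MISS | VC [39]
  [2] addr=0xbf blk=11 s=3: MISS | VC [39]
  [3] addr=0x27a blk=39 s=7: VC-HIT | VC [31]
  [4] addr=0x114 blk=17 s=1: MISS | VC [31]
  [5] addr=0x273 blk=39 s=7: L1-HIT | VC [31]
  [6] addr=0x118 blk=17 s=1: L1-HIT | VC [31]
  [7] addr=0x276 blk=39 s=7: L1-HIT | VC [31]
  [8] addr=0x118 blk=17 s=1: L1-HIT | VC [31]
  [9] addr=0x31b blk=49 s=1: MISS | VC [31, 17]
  [10] addr=0xb3 blk=11 s=3: L1-HIT | VC [31, 17]
  [11] addr=0x274 blk=39 s=7: L1-HIT | VC [31, 17]
  [12] addr=0xb9 blk=11 s=3: L1-HIT | VC [31, 17]
  [13] addr=0x13e blk=19 s=3: MISS | VC [31, 17, 11]
  [14] addr=0xbd blk=11 s=3: VC-HIT | VC [31, 17, 19]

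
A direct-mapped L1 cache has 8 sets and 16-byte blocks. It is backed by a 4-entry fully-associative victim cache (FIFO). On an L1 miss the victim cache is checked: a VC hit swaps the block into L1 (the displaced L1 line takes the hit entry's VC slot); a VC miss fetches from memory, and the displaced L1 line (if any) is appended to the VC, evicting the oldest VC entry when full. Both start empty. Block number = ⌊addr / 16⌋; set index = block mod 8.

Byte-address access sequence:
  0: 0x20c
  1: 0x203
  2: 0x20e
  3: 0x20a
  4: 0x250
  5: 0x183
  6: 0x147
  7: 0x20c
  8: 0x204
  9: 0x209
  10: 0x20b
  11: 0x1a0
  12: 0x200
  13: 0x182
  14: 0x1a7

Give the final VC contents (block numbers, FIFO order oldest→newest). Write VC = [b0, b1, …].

  [0] addr=0x20c blk=32 s=0: MISS | VC []
  [1] addr=0x203 blk=32 s=0: L1-HIT | VC []
  [2] addr=0x20e blk=32 s=0: L1-HIT | VC []
  [3] addr=0x20a blk=32 s=0: L1-HIT | VC []
  [4] addr=0x250 blk=37 s=5: MISS | VC []
  [5] addr=0x183 blk=24 s=0: MISS | VC [32]
  [6] addr=0x147 blk=20 s=4: MISS | VC [32]
  [7] addr=0x20c blk=32 s=0: VC-HIT | VC [24]
  [8] addr=0x204 blk=32 s=0: L1-HIT | VC [24]
  [9] addr=0x209 blk=32 s=0: L1-HIT | VC [24]
  [10] addr=0x20b blk=32 s=0: L1-HIT | VC [24]
  [11] addr=0x1a0 blk=26 s=2: MISS | VC [24]
  [12] addr=0x200 blk=32 s=0: L1-HIT | VC [24]
  [13] addr=0x182 blk=24 s=0: VC-HIT | VC [32]
  [14] addr=0x1a7 blk=26 s=2: L1-HIT | VC [32]

VC = [32]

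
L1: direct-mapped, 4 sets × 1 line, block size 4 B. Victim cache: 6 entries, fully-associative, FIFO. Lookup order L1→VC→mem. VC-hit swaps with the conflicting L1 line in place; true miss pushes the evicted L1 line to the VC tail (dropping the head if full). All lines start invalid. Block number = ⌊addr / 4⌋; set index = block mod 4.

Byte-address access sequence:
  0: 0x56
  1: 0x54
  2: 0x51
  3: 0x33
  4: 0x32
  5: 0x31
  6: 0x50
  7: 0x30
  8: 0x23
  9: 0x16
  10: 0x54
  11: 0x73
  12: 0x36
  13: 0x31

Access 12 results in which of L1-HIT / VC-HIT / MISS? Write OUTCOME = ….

OUTCOME = MISS

0: 0x56 (blk 21, set 1) → MISS  vc=[]
1: 0x54 (blk 21, set 1) → L1-HIT  vc=[]
2: 0x51 (blk 20, set 0) → MISS  vc=[]
3: 0x33 (blk 12, set 0) → MISS  vc=[20]
4: 0x32 (blk 12, set 0) → L1-HIT  vc=[20]
5: 0x31 (blk 12, set 0) → L1-HIT  vc=[20]
6: 0x50 (blk 20, set 0) → VC-HIT  vc=[12]
7: 0x30 (blk 12, set 0) → VC-HIT  vc=[20]
8: 0x23 (blk 8, set 0) → MISS  vc=[20, 12]
9: 0x16 (blk 5, set 1) → MISS  vc=[20, 12, 21]
10: 0x54 (blk 21, set 1) → VC-HIT  vc=[20, 12, 5]
11: 0x73 (blk 28, set 0) → MISS  vc=[20, 12, 5, 8]
12: 0x36 (blk 13, set 1) → MISS  vc=[20, 12, 5, 8, 21]
13: 0x31 (blk 12, set 0) → VC-HIT  vc=[20, 28, 5, 8, 21]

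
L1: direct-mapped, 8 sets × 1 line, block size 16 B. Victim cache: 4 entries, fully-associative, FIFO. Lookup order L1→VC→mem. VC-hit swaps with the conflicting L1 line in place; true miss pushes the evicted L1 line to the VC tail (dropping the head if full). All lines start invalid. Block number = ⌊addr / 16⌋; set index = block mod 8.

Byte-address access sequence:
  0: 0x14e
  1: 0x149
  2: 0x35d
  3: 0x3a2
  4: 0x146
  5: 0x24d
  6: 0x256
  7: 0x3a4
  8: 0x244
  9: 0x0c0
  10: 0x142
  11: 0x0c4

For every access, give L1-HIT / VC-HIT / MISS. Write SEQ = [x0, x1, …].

#0 0x14e→b20/s4 MISS; vc=[]
#1 0x149→b20/s4 L1-HIT; vc=[]
#2 0x35d→b53/s5 MISS; vc=[]
#3 0x3a2→b58/s2 MISS; vc=[]
#4 0x146→b20/s4 L1-HIT; vc=[]
#5 0x24d→b36/s4 MISS; vc=[20]
#6 0x256→b37/s5 MISS; vc=[20,53]
#7 0x3a4→b58/s2 L1-HIT; vc=[20,53]
#8 0x244→b36/s4 L1-HIT; vc=[20,53]
#9 0xc0→b12/s4 MISS; vc=[20,53,36]
#10 0x142→b20/s4 VC-HIT; vc=[12,53,36]
#11 0xc4→b12/s4 VC-HIT; vc=[20,53,36]

SEQ = [MISS, L1-HIT, MISS, MISS, L1-HIT, MISS, MISS, L1-HIT, L1-HIT, MISS, VC-HIT, VC-HIT]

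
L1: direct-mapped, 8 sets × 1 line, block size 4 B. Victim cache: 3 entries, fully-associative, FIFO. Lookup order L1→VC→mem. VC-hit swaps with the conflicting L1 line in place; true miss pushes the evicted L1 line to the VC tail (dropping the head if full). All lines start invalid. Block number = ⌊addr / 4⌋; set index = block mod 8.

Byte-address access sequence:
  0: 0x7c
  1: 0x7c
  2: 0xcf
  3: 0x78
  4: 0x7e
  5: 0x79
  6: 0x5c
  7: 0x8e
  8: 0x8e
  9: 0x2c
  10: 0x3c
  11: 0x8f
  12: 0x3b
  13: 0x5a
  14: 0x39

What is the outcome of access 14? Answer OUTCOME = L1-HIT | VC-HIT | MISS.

  [0] addr=0x7c blk=31 s=7: MISS | VC []
  [1] addr=0x7c blk=31 s=7: L1-HIT | VC []
  [2] addr=0xcf blk=51 s=3: MISS | VC []
  [3] addr=0x78 blk=30 s=6: MISS | VC []
  [4] addr=0x7e blk=31 s=7: L1-HIT | VC []
  [5] addr=0x79 blk=30 s=6: L1-HIT | VC []
  [6] addr=0x5c blk=23 s=7: MISS | VC [31]
  [7] addr=0x8e blk=35 s=3: MISS | VC [31, 51]
  [8] addr=0x8e blk=35 s=3: L1-HIT | VC [31, 51]
  [9] addr=0x2c blk=11 s=3: MISS | VC [31, 51, 35]
  [10] addr=0x3c blk=15 s=7: MISS | VC [51, 35, 23]
  [11] addr=0x8f blk=35 s=3: VC-HIT | VC [51, 11, 23]
  [12] addr=0x3b blk=14 s=6: MISS | VC [11, 23, 30]
  [13] addr=0x5a blk=22 s=6: MISS | VC [23, 30, 14]
  [14] addr=0x39 blk=14 s=6: VC-HIT | VC [23, 30, 22]

OUTCOME = VC-HIT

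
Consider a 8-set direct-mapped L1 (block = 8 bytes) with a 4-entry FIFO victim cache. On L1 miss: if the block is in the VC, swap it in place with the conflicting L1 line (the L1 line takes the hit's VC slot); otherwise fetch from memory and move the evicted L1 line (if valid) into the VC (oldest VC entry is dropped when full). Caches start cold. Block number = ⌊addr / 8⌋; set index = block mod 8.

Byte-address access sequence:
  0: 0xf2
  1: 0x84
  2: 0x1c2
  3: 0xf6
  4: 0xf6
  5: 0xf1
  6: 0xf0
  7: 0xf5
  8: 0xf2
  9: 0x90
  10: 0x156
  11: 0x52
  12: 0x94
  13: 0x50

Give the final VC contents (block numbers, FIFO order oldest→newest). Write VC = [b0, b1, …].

VC = [16, 18, 42]

  [0] addr=0xf2 blk=30 s=6: MISS | VC []
  [1] addr=0x84 blk=16 s=0: MISS | VC []
  [2] addr=0x1c2 blk=56 s=0: MISS | VC [16]
  [3] addr=0xf6 blk=30 s=6: L1-HIT | VC [16]
  [4] addr=0xf6 blk=30 s=6: L1-HIT | VC [16]
  [5] addr=0xf1 blk=30 s=6: L1-HIT | VC [16]
  [6] addr=0xf0 blk=30 s=6: L1-HIT | VC [16]
  [7] addr=0xf5 blk=30 s=6: L1-HIT | VC [16]
  [8] addr=0xf2 blk=30 s=6: L1-HIT | VC [16]
  [9] addr=0x90 blk=18 s=2: MISS | VC [16]
  [10] addr=0x156 blk=42 s=2: MISS | VC [16, 18]
  [11] addr=0x52 blk=10 s=2: MISS | VC [16, 18, 42]
  [12] addr=0x94 blk=18 s=2: VC-HIT | VC [16, 10, 42]
  [13] addr=0x50 blk=10 s=2: VC-HIT | VC [16, 18, 42]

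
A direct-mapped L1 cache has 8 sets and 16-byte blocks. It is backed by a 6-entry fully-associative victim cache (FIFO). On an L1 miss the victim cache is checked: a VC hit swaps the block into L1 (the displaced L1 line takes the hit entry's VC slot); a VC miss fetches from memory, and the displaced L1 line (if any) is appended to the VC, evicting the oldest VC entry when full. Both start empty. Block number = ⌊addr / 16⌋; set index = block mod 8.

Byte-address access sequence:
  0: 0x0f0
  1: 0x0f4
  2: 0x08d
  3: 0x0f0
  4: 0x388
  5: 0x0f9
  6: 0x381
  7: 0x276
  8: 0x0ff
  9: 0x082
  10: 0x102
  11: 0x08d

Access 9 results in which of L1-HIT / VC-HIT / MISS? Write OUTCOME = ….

0: 0xf0 (blk 15, set 7) → MISS  vc=[]
1: 0xf4 (blk 15, set 7) → L1-HIT  vc=[]
2: 0x8d (blk 8, set 0) → MISS  vc=[]
3: 0xf0 (blk 15, set 7) → L1-HIT  vc=[]
4: 0x388 (blk 56, set 0) → MISS  vc=[8]
5: 0xf9 (blk 15, set 7) → L1-HIT  vc=[8]
6: 0x381 (blk 56, set 0) → L1-HIT  vc=[8]
7: 0x276 (blk 39, set 7) → MISS  vc=[8, 15]
8: 0xff (blk 15, set 7) → VC-HIT  vc=[8, 39]
9: 0x82 (blk 8, set 0) → VC-HIT  vc=[56, 39]
10: 0x102 (blk 16, set 0) → MISS  vc=[56, 39, 8]
11: 0x8d (blk 8, set 0) → VC-HIT  vc=[56, 39, 16]

OUTCOME = VC-HIT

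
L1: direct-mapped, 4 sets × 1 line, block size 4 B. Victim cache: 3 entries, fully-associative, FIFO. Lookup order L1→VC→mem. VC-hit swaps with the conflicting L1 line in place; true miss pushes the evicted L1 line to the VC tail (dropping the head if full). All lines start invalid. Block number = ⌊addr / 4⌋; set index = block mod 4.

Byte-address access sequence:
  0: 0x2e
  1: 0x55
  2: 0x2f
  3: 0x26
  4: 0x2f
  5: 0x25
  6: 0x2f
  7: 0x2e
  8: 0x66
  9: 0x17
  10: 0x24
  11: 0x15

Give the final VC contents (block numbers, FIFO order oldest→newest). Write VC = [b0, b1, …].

  [0] addr=0x2e blk=11 s=3: MISS | VC []
  [1] addr=0x55 blk=21 s=1: MISS | VC []
  [2] addr=0x2f blk=11 s=3: L1-HIT | VC []
  [3] addr=0x26 blk=9 s=1: MISS | VC [21]
  [4] addr=0x2f blk=11 s=3: L1-HIT | VC [21]
  [5] addr=0x25 blk=9 s=1: L1-HIT | VC [21]
  [6] addr=0x2f blk=11 s=3: L1-HIT | VC [21]
  [7] addr=0x2e blk=11 s=3: L1-HIT | VC [21]
  [8] addr=0x66 blk=25 s=1: MISS | VC [21, 9]
  [9] addr=0x17 blk=5 s=1: MISS | VC [21, 9, 25]
  [10] addr=0x24 blk=9 s=1: VC-HIT | VC [21, 5, 25]
  [11] addr=0x15 blk=5 s=1: VC-HIT | VC [21, 9, 25]

VC = [21, 9, 25]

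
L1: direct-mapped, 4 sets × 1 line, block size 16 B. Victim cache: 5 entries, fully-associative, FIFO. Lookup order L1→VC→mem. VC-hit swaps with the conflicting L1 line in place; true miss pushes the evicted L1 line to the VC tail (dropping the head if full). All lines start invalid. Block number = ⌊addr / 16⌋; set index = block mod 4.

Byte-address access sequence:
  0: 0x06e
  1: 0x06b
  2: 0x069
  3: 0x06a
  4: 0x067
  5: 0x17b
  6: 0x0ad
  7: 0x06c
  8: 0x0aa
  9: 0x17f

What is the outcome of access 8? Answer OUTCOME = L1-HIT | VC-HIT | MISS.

OUTCOME = VC-HIT

0: 0x6e (blk 6, set 2) → MISS  vc=[]
1: 0x6b (blk 6, set 2) → L1-HIT  vc=[]
2: 0x69 (blk 6, set 2) → L1-HIT  vc=[]
3: 0x6a (blk 6, set 2) → L1-HIT  vc=[]
4: 0x67 (blk 6, set 2) → L1-HIT  vc=[]
5: 0x17b (blk 23, set 3) → MISS  vc=[]
6: 0xad (blk 10, set 2) → MISS  vc=[6]
7: 0x6c (blk 6, set 2) → VC-HIT  vc=[10]
8: 0xaa (blk 10, set 2) → VC-HIT  vc=[6]
9: 0x17f (blk 23, set 3) → L1-HIT  vc=[6]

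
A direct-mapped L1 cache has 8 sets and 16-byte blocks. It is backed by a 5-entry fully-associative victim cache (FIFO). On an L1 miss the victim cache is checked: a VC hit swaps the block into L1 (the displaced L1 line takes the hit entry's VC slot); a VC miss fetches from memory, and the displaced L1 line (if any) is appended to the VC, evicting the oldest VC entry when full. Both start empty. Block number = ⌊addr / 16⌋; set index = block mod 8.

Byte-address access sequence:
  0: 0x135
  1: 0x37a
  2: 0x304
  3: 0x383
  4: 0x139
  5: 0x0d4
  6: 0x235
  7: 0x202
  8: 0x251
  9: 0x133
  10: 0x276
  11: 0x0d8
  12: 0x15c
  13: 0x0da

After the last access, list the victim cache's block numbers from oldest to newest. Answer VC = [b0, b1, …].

#0 0x135→b19/s3 MISS; vc=[]
#1 0x37a→b55/s7 MISS; vc=[]
#2 0x304→b48/s0 MISS; vc=[]
#3 0x383→b56/s0 MISS; vc=[48]
#4 0x139→b19/s3 L1-HIT; vc=[48]
#5 0xd4→b13/s5 MISS; vc=[48]
#6 0x235→b35/s3 MISS; vc=[48,19]
#7 0x202→b32/s0 MISS; vc=[48,19,56]
#8 0x251→b37/s5 MISS; vc=[48,19,56,13]
#9 0x133→b19/s3 VC-HIT; vc=[48,35,56,13]
#10 0x276→b39/s7 MISS; vc=[48,35,56,13,55]
#11 0xd8→b13/s5 VC-HIT; vc=[48,35,56,37,55]
#12 0x15c→b21/s5 MISS; vc=[35,56,37,55,13]
#13 0xda→b13/s5 VC-HIT; vc=[35,56,37,55,21]

VC = [35, 56, 37, 55, 21]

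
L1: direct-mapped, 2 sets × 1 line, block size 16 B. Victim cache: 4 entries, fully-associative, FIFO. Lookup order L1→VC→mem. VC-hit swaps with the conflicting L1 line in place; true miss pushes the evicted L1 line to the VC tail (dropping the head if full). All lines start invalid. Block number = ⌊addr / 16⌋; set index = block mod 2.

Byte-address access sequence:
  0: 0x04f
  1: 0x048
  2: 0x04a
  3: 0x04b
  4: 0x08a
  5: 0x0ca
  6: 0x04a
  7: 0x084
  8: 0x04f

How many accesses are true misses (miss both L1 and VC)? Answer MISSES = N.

MISSES = 3

0: 0x4f (blk 4, set 0) → MISS  vc=[]
1: 0x48 (blk 4, set 0) → L1-HIT  vc=[]
2: 0x4a (blk 4, set 0) → L1-HIT  vc=[]
3: 0x4b (blk 4, set 0) → L1-HIT  vc=[]
4: 0x8a (blk 8, set 0) → MISS  vc=[4]
5: 0xca (blk 12, set 0) → MISS  vc=[4, 8]
6: 0x4a (blk 4, set 0) → VC-HIT  vc=[12, 8]
7: 0x84 (blk 8, set 0) → VC-HIT  vc=[12, 4]
8: 0x4f (blk 4, set 0) → VC-HIT  vc=[12, 8]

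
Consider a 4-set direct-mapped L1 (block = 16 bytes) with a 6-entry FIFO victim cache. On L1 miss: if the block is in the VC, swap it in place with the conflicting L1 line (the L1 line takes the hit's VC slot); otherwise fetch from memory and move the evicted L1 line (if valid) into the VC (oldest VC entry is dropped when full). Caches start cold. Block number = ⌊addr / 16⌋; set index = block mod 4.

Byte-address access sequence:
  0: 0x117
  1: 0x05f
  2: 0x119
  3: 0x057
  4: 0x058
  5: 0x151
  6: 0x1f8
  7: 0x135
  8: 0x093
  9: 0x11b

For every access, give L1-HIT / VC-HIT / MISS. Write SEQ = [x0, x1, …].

SEQ = [MISS, MISS, VC-HIT, VC-HIT, L1-HIT, MISS, MISS, MISS, MISS, VC-HIT]

#0 0x117→b17/s1 MISS; vc=[]
#1 0x5f→b5/s1 MISS; vc=[17]
#2 0x119→b17/s1 VC-HIT; vc=[5]
#3 0x57→b5/s1 VC-HIT; vc=[17]
#4 0x58→b5/s1 L1-HIT; vc=[17]
#5 0x151→b21/s1 MISS; vc=[17,5]
#6 0x1f8→b31/s3 MISS; vc=[17,5]
#7 0x135→b19/s3 MISS; vc=[17,5,31]
#8 0x93→b9/s1 MISS; vc=[17,5,31,21]
#9 0x11b→b17/s1 VC-HIT; vc=[9,5,31,21]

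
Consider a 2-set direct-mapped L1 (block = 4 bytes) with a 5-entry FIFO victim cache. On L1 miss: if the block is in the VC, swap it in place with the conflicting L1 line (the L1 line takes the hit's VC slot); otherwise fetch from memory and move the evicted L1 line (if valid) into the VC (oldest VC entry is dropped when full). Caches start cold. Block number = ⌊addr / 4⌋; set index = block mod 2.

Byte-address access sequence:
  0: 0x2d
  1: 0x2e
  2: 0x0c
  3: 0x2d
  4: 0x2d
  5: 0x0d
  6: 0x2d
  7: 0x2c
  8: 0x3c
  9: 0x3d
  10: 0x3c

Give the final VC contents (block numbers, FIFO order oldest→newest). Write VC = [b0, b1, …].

VC = [3, 11]

#0 0x2d→b11/s1 MISS; vc=[]
#1 0x2e→b11/s1 L1-HIT; vc=[]
#2 0xc→b3/s1 MISS; vc=[11]
#3 0x2d→b11/s1 VC-HIT; vc=[3]
#4 0x2d→b11/s1 L1-HIT; vc=[3]
#5 0xd→b3/s1 VC-HIT; vc=[11]
#6 0x2d→b11/s1 VC-HIT; vc=[3]
#7 0x2c→b11/s1 L1-HIT; vc=[3]
#8 0x3c→b15/s1 MISS; vc=[3,11]
#9 0x3d→b15/s1 L1-HIT; vc=[3,11]
#10 0x3c→b15/s1 L1-HIT; vc=[3,11]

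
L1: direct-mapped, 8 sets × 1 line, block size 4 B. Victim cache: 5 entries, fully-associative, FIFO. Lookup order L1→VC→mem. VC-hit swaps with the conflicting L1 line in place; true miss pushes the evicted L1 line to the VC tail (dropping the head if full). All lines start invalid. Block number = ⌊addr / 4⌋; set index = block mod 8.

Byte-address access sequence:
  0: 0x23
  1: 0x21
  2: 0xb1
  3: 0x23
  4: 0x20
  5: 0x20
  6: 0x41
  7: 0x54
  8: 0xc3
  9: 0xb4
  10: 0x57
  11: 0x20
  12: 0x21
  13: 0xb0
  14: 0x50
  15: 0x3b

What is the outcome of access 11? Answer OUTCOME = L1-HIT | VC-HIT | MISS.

OUTCOME = VC-HIT

  [0] addr=0x23 blk=8 s=0: MISS | VC []
  [1] addr=0x21 blk=8 s=0: L1-HIT | VC []
  [2] addr=0xb1 blk=44 s=4: MISS | VC []
  [3] addr=0x23 blk=8 s=0: L1-HIT | VC []
  [4] addr=0x20 blk=8 s=0: L1-HIT | VC []
  [5] addr=0x20 blk=8 s=0: L1-HIT | VC []
  [6] addr=0x41 blk=16 s=0: MISS | VC [8]
  [7] addr=0x54 blk=21 s=5: MISS | VC [8]
  [8] addr=0xc3 blk=48 s=0: MISS | VC [8, 16]
  [9] addr=0xb4 blk=45 s=5: MISS | VC [8, 16, 21]
  [10] addr=0x57 blk=21 s=5: VC-HIT | VC [8, 16, 45]
  [11] addr=0x20 blk=8 s=0: VC-HIT | VC [48, 16, 45]
  [12] addr=0x21 blk=8 s=0: L1-HIT | VC [48, 16, 45]
  [13] addr=0xb0 blk=44 s=4: L1-HIT | VC [48, 16, 45]
  [14] addr=0x50 blk=20 s=4: MISS | VC [48, 16, 45, 44]
  [15] addr=0x3b blk=14 s=6: MISS | VC [48, 16, 45, 44]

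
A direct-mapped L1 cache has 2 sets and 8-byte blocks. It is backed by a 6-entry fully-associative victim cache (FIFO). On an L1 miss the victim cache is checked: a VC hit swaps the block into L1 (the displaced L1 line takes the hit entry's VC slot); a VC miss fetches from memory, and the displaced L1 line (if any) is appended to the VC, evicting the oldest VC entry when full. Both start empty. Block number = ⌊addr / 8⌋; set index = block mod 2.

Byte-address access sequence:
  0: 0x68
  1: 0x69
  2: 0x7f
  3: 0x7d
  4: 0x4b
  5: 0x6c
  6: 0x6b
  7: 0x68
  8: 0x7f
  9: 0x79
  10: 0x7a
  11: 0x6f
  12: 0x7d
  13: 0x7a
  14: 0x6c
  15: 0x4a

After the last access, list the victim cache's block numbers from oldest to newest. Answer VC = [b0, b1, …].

VC = [13, 15]

0: 0x68 (blk 13, set 1) → MISS  vc=[]
1: 0x69 (blk 13, set 1) → L1-HIT  vc=[]
2: 0x7f (blk 15, set 1) → MISS  vc=[13]
3: 0x7d (blk 15, set 1) → L1-HIT  vc=[13]
4: 0x4b (blk 9, set 1) → MISS  vc=[13, 15]
5: 0x6c (blk 13, set 1) → VC-HIT  vc=[9, 15]
6: 0x6b (blk 13, set 1) → L1-HIT  vc=[9, 15]
7: 0x68 (blk 13, set 1) → L1-HIT  vc=[9, 15]
8: 0x7f (blk 15, set 1) → VC-HIT  vc=[9, 13]
9: 0x79 (blk 15, set 1) → L1-HIT  vc=[9, 13]
10: 0x7a (blk 15, set 1) → L1-HIT  vc=[9, 13]
11: 0x6f (blk 13, set 1) → VC-HIT  vc=[9, 15]
12: 0x7d (blk 15, set 1) → VC-HIT  vc=[9, 13]
13: 0x7a (blk 15, set 1) → L1-HIT  vc=[9, 13]
14: 0x6c (blk 13, set 1) → VC-HIT  vc=[9, 15]
15: 0x4a (blk 9, set 1) → VC-HIT  vc=[13, 15]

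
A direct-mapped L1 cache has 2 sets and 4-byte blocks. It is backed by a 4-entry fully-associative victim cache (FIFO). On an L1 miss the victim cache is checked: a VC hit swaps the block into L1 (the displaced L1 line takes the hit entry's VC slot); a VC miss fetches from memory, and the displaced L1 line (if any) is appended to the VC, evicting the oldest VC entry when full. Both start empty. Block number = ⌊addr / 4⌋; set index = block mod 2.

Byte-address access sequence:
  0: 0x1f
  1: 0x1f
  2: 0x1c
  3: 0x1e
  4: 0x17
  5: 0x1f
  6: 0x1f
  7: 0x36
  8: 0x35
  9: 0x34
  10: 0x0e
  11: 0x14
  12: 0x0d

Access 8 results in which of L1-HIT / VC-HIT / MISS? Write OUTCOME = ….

OUTCOME = L1-HIT

  [0] addr=0x1f blk=7 s=1: MISS | VC []
  [1] addr=0x1f blk=7 s=1: L1-HIT | VC []
  [2] addr=0x1c blk=7 s=1: L1-HIT | VC []
  [3] addr=0x1e blk=7 s=1: L1-HIT | VC []
  [4] addr=0x17 blk=5 s=1: MISS | VC [7]
  [5] addr=0x1f blk=7 s=1: VC-HIT | VC [5]
  [6] addr=0x1f blk=7 s=1: L1-HIT | VC [5]
  [7] addr=0x36 blk=13 s=1: MISS | VC [5, 7]
  [8] addr=0x35 blk=13 s=1: L1-HIT | VC [5, 7]
  [9] addr=0x34 blk=13 s=1: L1-HIT | VC [5, 7]
  [10] addr=0xe blk=3 s=1: MISS | VC [5, 7, 13]
  [11] addr=0x14 blk=5 s=1: VC-HIT | VC [3, 7, 13]
  [12] addr=0xd blk=3 s=1: VC-HIT | VC [5, 7, 13]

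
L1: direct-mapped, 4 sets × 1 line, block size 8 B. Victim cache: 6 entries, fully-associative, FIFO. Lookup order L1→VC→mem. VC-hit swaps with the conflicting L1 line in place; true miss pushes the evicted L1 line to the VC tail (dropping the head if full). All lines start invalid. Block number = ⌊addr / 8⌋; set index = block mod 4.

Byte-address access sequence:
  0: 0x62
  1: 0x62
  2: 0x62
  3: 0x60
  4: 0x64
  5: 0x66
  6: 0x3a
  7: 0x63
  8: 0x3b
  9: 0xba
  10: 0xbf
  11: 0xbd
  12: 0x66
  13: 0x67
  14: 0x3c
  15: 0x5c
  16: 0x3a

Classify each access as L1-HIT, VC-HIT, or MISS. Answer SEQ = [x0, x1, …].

  [0] addr=0x62 blk=12 s=0: MISS | VC []
  [1] addr=0x62 blk=12 s=0: L1-HIT | VC []
  [2] addr=0x62 blk=12 s=0: L1-HIT | VC []
  [3] addr=0x60 blk=12 s=0: L1-HIT | VC []
  [4] addr=0x64 blk=12 s=0: L1-HIT | VC []
  [5] addr=0x66 blk=12 s=0: L1-HIT | VC []
  [6] addr=0x3a blk=7 s=3: MISS | VC []
  [7] addr=0x63 blk=12 s=0: L1-HIT | VC []
  [8] addr=0x3b blk=7 s=3: L1-HIT | VC []
  [9] addr=0xba blk=23 s=3: MISS | VC [7]
  [10] addr=0xbf blk=23 s=3: L1-HIT | VC [7]
  [11] addr=0xbd blk=23 s=3: L1-HIT | VC [7]
  [12] addr=0x66 blk=12 s=0: L1-HIT | VC [7]
  [13] addr=0x67 blk=12 s=0: L1-HIT | VC [7]
  [14] addr=0x3c blk=7 s=3: VC-HIT | VC [23]
  [15] addr=0x5c blk=11 s=3: MISS | VC [23, 7]
  [16] addr=0x3a blk=7 s=3: VC-HIT | VC [23, 11]

SEQ = [MISS, L1-HIT, L1-HIT, L1-HIT, L1-HIT, L1-HIT, MISS, L1-HIT, L1-HIT, MISS, L1-HIT, L1-HIT, L1-HIT, L1-HIT, VC-HIT, MISS, VC-HIT]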